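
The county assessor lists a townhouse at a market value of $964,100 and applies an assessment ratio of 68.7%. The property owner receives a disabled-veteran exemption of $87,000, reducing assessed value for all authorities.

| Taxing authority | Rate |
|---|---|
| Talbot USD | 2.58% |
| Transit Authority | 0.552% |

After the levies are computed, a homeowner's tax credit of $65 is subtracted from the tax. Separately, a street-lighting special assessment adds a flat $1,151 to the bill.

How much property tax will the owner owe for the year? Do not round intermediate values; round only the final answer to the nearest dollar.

$19,106

Assessed value = $964,100 × 0.687 = $662,336.7
Taxable value = $662,336.7 − $87,000 = $575,336.7
Talbot USD: $575,336.7 × 0.0258 = $14,843.68686
Transit Authority: $575,336.7 × 0.00552 = $3,175.858584
Levies subtotal = $18,019.545444
After credit = $18,019.545444 − $65 = $17,954.545444
Total = $17,954.545444 + $1,151 = $19,105.545444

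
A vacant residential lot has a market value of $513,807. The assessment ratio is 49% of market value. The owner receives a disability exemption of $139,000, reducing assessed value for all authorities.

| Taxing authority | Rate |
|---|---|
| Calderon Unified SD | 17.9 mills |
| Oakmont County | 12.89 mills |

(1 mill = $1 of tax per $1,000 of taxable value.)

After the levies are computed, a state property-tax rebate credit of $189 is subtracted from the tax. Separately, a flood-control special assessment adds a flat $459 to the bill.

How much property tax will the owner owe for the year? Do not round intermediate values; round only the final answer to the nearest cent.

$3,742.05

Assessed value = $513,807 × 0.49 = $251,765.43
Taxable value = $251,765.43 − $139,000 = $112,765.43
Calderon Unified SD: $112,765.43 × 0.0179 = $2,018.501197
Oakmont County: $112,765.43 × 0.01289 = $1,453.5463927
Levies subtotal = $3,472.0475897
After credit = $3,472.0475897 − $189 = $3,283.0475897
Total = $3,283.0475897 + $459 = $3,742.0475897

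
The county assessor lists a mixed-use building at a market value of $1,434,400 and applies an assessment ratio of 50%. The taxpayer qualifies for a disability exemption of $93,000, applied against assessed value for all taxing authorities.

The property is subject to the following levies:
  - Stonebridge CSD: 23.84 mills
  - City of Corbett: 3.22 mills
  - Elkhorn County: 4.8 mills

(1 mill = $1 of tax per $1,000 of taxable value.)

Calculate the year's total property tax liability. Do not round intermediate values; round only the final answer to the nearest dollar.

Assessed value = $1,434,400 × 0.5 = $717,200
Taxable value = $717,200 − $93,000 = $624,200
Stonebridge CSD: $624,200 × 0.02384 = $14,880.928
City of Corbett: $624,200 × 0.00322 = $2,009.924
Elkhorn County: $624,200 × 0.0048 = $2,996.16
Total = $14,880.928 + $2,009.924 + $2,996.16 = $19,887.012

$19,887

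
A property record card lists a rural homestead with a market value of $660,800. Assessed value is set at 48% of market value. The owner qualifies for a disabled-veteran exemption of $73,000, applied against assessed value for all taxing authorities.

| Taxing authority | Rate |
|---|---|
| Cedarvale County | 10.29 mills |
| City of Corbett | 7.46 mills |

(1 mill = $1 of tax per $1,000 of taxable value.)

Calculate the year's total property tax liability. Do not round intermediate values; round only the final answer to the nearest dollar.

$4,334

Assessed value = $660,800 × 0.48 = $317,184
Taxable value = $317,184 − $73,000 = $244,184
Cedarvale County: $244,184 × 0.01029 = $2,512.65336
City of Corbett: $244,184 × 0.00746 = $1,821.61264
Total = $2,512.65336 + $1,821.61264 = $4,334.266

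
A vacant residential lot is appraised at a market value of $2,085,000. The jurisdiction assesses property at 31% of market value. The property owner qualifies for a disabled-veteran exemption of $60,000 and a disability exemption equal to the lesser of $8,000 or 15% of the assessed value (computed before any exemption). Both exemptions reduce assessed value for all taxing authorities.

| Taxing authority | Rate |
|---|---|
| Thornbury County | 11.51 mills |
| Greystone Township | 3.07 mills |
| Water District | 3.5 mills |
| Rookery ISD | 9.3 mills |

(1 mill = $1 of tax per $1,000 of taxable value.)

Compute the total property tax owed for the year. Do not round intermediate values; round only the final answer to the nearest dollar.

$15,835

Assessed value = $2,085,000 × 0.31 = $646,350
Disability exemption = min($8,000, 15% × $646,350) = min($8,000, $96,952.5) = $8,000 (dollar cap binds)
Taxable value = $646,350 − $60,000 − $8,000 = $578,350
Thornbury County: $578,350 × 0.01151 = $6,656.8085
Greystone Township: $578,350 × 0.00307 = $1,775.5345
Water District: $578,350 × 0.0035 = $2,024.225
Rookery ISD: $578,350 × 0.0093 = $5,378.655
Total = $15,835.223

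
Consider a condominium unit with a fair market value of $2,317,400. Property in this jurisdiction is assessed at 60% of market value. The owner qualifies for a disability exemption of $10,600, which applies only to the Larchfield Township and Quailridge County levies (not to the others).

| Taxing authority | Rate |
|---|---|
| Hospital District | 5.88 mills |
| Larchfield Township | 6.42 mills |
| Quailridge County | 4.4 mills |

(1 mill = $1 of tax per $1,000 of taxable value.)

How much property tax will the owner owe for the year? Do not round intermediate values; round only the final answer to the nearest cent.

$23,105.66

Assessed value = $2,317,400 × 0.6 = $1,390,440
Hospital District: $1,390,440 × 0.00588 = $8,175.7872
Larchfield Township: ($1,390,440 − $10,600) × 0.00642 = $1,379,840 × 0.00642 = $8,858.5728
Quailridge County: ($1,390,440 − $10,600) × 0.0044 = $1,379,840 × 0.0044 = $6,071.296
Total = $23,105.656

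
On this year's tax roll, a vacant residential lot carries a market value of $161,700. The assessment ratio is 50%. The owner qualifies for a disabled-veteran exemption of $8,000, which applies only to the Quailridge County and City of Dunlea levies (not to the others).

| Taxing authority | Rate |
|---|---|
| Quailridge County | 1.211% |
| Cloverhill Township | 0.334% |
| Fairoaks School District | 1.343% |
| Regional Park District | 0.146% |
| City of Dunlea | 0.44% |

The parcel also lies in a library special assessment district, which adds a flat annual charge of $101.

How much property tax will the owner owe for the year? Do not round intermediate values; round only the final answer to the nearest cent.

Assessed value = $161,700 × 0.5 = $80,850
Quailridge County: ($80,850 − $8,000) × 0.01211 = $72,850 × 0.01211 = $882.2135
Cloverhill Township: $80,850 × 0.00334 = $270.039
Fairoaks School District: $80,850 × 0.01343 = $1,085.8155
Regional Park District: $80,850 × 0.00146 = $118.041
City of Dunlea: ($80,850 − $8,000) × 0.0044 = $72,850 × 0.0044 = $320.54
Levies subtotal = $2,676.649
Total = $2,676.649 + $101 = $2,777.649

$2,777.65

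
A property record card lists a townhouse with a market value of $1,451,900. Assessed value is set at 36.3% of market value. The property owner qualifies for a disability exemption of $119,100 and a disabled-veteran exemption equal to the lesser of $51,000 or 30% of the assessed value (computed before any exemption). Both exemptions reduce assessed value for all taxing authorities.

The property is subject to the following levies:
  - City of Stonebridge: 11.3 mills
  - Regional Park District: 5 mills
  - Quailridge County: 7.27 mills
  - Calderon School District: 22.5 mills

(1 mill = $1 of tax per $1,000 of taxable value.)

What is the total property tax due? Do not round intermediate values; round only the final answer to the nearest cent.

$16,444.21

Assessed value = $1,451,900 × 0.363 = $527,039.7
Disabled-veteran exemption = min($51,000, 30% × $527,039.7) = min($51,000, $158,111.91) = $51,000 (dollar cap binds)
Taxable value = $527,039.7 − $119,100 − $51,000 = $356,939.7
City of Stonebridge: $356,939.7 × 0.0113 = $4,033.41861
Regional Park District: $356,939.7 × 0.005 = $1,784.6985
Quailridge County: $356,939.7 × 0.00727 = $2,594.951619
Calderon School District: $356,939.7 × 0.0225 = $8,031.14325
Total = $16,444.211979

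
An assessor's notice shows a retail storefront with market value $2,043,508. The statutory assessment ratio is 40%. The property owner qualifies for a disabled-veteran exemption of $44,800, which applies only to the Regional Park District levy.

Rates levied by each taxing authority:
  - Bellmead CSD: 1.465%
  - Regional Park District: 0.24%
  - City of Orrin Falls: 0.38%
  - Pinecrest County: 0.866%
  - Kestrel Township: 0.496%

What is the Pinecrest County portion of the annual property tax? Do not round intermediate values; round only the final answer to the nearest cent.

$7,078.71

Assessed value = $2,043,508 × 0.4 = $817,403.2
Pinecrest County taxable value = $817,403.2 (exemption does not apply)
Pinecrest County levy = $817,403.2 × 0.00866 = $7,078.711712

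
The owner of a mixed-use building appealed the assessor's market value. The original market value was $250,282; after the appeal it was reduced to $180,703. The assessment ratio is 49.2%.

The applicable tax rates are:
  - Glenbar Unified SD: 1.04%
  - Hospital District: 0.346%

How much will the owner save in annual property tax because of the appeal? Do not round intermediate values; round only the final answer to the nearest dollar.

$474

Old assessed value = $250,282 × 0.492 = $123,138.744
New assessed value = $180,703 × 0.492 = $88,905.876
Combined rate = 0.0104 + 0.00346 = 0.01386
Old tax = $123,138.744 × 0.01386 = $1,706.70299184
New tax = $88,905.876 × 0.01386 = $1,232.23544136
Reduction = $1,706.70299184 − $1,232.23544136 = $474.46755048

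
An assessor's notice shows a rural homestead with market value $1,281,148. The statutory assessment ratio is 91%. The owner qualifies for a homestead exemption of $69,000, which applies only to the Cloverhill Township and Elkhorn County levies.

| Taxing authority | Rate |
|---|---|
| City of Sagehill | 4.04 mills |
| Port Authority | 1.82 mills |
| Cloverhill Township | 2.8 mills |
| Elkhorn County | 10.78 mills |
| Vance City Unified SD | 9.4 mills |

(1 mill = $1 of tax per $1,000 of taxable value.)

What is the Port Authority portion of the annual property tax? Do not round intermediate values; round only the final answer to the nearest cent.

$2,121.84

Assessed value = $1,281,148 × 0.91 = $1,165,844.68
Port Authority taxable value = $1,165,844.68 (exemption does not apply)
Port Authority levy = $1,165,844.68 × 0.00182 = $2,121.8373176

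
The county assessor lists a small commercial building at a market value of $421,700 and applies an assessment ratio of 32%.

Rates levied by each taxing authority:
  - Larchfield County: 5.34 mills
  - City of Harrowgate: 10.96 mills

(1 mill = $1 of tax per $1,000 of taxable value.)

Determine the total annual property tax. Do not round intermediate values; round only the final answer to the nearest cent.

Assessed value = $421,700 × 0.32 = $134,944
Larchfield County: $134,944 × 0.00534 = $720.60096
City of Harrowgate: $134,944 × 0.01096 = $1,478.98624
Total = $720.60096 + $1,478.98624 = $2,199.5872

$2,199.59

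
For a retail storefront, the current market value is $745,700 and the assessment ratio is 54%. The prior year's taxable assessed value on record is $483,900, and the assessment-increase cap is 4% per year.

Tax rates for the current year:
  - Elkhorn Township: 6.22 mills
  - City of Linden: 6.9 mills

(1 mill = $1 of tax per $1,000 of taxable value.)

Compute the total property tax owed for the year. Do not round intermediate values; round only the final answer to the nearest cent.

$5,283.14

Uncapped assessed value = $745,700 × 0.54 = $402,678
Cap limit = $483,900 × 1.04 = $503,256
Taxable assessed value = min($402,678, $503,256) = $402,678 (cap does not bind)
Elkhorn Township: $402,678 × 0.00622 = $2,504.65716
City of Linden: $402,678 × 0.0069 = $2,778.4782
Total = $5,283.13536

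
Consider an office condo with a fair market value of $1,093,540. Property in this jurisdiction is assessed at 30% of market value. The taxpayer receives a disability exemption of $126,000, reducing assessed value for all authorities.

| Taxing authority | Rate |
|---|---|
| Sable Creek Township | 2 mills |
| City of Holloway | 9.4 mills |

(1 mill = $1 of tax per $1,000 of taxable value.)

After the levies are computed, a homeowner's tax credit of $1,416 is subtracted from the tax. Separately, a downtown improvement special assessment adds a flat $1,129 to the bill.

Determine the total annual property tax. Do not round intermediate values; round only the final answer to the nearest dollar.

$2,017

Assessed value = $1,093,540 × 0.3 = $328,062
Taxable value = $328,062 − $126,000 = $202,062
Sable Creek Township: $202,062 × 0.002 = $404.124
City of Holloway: $202,062 × 0.0094 = $1,899.3828
Levies subtotal = $2,303.5068
After credit = $2,303.5068 − $1,416 = $887.5068
Total = $887.5068 + $1,129 = $2,016.5068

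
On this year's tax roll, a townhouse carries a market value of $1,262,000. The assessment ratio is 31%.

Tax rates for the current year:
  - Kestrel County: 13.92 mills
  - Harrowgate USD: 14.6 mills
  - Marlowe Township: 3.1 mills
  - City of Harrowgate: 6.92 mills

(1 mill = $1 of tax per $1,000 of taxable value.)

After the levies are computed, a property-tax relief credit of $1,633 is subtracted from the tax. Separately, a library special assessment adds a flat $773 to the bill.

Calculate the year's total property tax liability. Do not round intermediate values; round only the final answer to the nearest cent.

Assessed value = $1,262,000 × 0.31 = $391,220
Kestrel County: $391,220 × 0.01392 = $5,445.7824
Harrowgate USD: $391,220 × 0.0146 = $5,711.812
Marlowe Township: $391,220 × 0.0031 = $1,212.782
City of Harrowgate: $391,220 × 0.00692 = $2,707.2424
Levies subtotal = $15,077.6188
After credit = $15,077.6188 − $1,633 = $13,444.6188
Total = $13,444.6188 + $773 = $14,217.6188

$14,217.62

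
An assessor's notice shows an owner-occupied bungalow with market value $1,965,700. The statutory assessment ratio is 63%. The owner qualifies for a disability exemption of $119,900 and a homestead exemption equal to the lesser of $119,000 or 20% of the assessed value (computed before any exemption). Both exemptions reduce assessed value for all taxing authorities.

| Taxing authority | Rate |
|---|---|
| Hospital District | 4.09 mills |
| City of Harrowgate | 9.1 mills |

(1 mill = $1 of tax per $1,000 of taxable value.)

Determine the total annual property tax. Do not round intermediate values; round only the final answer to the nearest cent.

Assessed value = $1,965,700 × 0.63 = $1,238,391
Homestead exemption = min($119,000, 20% × $1,238,391) = min($119,000, $247,678.2) = $119,000 (dollar cap binds)
Taxable value = $1,238,391 − $119,900 − $119,000 = $999,491
Hospital District: $999,491 × 0.00409 = $4,087.91819
City of Harrowgate: $999,491 × 0.0091 = $9,095.3681
Total = $13,183.28629

$13,183.29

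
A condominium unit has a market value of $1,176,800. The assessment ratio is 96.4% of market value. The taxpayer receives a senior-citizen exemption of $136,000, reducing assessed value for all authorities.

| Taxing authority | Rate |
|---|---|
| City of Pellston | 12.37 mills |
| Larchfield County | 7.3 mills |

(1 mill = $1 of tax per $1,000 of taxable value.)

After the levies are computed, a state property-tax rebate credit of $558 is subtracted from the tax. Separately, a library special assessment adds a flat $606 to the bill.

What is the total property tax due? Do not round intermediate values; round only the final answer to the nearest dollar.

Assessed value = $1,176,800 × 0.964 = $1,134,435.2
Taxable value = $1,134,435.2 − $136,000 = $998,435.2
City of Pellston: $998,435.2 × 0.01237 = $12,350.643424
Larchfield County: $998,435.2 × 0.0073 = $7,288.57696
Levies subtotal = $19,639.220384
After credit = $19,639.220384 − $558 = $19,081.220384
Total = $19,081.220384 + $606 = $19,687.220384

$19,687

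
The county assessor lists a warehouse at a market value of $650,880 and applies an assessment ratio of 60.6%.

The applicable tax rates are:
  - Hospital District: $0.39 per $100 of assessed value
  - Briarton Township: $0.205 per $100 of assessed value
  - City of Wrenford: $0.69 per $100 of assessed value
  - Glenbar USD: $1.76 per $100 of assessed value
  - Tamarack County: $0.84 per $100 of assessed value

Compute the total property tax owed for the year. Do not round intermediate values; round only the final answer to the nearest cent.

Assessed value = $650,880 × 0.606 = $394,433.28
Hospital District: $394,433.28 × 0.0039 = $1,538.289792
Briarton Township: $394,433.28 × 0.00205 = $808.588224
City of Wrenford: $394,433.28 × 0.0069 = $2,721.589632
Glenbar USD: $394,433.28 × 0.0176 = $6,942.025728
Tamarack County: $394,433.28 × 0.0084 = $3,313.239552
Total = $1,538.289792 + $808.588224 + $2,721.589632 + $6,942.025728 + $3,313.239552 = $15,323.732928

$15,323.73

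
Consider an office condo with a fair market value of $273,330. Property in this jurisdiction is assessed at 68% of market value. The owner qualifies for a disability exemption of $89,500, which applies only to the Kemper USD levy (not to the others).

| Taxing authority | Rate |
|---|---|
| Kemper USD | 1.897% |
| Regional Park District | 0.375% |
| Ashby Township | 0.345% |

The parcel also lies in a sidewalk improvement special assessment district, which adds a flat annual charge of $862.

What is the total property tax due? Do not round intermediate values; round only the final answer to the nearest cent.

Assessed value = $273,330 × 0.68 = $185,864.4
Kemper USD: ($185,864.4 − $89,500) × 0.01897 = $96,364.4 × 0.01897 = $1,828.032668
Regional Park District: $185,864.4 × 0.00375 = $696.9915
Ashby Township: $185,864.4 × 0.00345 = $641.23218
Levies subtotal = $3,166.256348
Total = $3,166.256348 + $862 = $4,028.256348

$4,028.26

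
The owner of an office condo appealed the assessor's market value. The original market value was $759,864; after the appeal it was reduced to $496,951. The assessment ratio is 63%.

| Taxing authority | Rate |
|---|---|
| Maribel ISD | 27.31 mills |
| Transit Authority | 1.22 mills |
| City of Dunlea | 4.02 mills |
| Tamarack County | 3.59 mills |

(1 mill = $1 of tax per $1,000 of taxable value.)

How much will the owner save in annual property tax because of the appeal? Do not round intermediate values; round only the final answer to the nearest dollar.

Old assessed value = $759,864 × 0.63 = $478,714.32
New assessed value = $496,951 × 0.63 = $313,079.13
Combined rate = 0.02731 + 0.00122 + 0.00402 + 0.00359 = 0.03614
Old tax = $478,714.32 × 0.03614 = $17,300.7355248
New tax = $313,079.13 × 0.03614 = $11,314.6797582
Reduction = $17,300.7355248 − $11,314.6797582 = $5,986.0557666

$5,986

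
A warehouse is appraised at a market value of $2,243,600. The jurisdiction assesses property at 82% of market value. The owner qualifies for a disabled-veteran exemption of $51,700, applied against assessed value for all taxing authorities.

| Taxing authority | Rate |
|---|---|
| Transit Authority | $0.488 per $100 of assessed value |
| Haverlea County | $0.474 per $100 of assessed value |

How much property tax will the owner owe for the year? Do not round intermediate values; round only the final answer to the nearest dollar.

$17,201

Assessed value = $2,243,600 × 0.82 = $1,839,752
Taxable value = $1,839,752 − $51,700 = $1,788,052
Transit Authority: $1,788,052 × 0.00488 = $8,725.69376
Haverlea County: $1,788,052 × 0.00474 = $8,475.36648
Total = $8,725.69376 + $8,475.36648 = $17,201.06024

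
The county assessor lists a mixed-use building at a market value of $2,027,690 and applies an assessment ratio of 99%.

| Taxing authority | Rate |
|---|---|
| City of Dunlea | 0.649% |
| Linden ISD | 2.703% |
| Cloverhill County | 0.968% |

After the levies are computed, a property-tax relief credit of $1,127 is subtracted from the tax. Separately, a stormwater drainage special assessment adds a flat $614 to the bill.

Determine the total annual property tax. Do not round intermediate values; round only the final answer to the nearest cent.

$86,207.25

Assessed value = $2,027,690 × 0.99 = $2,007,413.1
City of Dunlea: $2,007,413.1 × 0.00649 = $13,028.111019
Linden ISD: $2,007,413.1 × 0.02703 = $54,260.376093
Cloverhill County: $2,007,413.1 × 0.00968 = $19,431.758808
Levies subtotal = $86,720.24592
After credit = $86,720.24592 − $1,127 = $85,593.24592
Total = $85,593.24592 + $614 = $86,207.24592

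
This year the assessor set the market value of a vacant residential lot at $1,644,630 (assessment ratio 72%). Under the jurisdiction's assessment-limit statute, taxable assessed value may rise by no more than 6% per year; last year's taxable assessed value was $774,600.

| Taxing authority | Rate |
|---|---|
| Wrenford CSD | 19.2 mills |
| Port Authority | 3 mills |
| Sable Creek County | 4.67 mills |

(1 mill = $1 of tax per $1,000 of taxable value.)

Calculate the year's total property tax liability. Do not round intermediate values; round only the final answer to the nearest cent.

$22,062.31

Uncapped assessed value = $1,644,630 × 0.72 = $1,184,133.6
Cap limit = $774,600 × 1.06 = $821,076
Taxable assessed value = min($1,184,133.6, $821,076) = $821,076 (cap binds)
Wrenford CSD: $821,076 × 0.0192 = $15,764.6592
Port Authority: $821,076 × 0.003 = $2,463.228
Sable Creek County: $821,076 × 0.00467 = $3,834.42492
Total = $22,062.31212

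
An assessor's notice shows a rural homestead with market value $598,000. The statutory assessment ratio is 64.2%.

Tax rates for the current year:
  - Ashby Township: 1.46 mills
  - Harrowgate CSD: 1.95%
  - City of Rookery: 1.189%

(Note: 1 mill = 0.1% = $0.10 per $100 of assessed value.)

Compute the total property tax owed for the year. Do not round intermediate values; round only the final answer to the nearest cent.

$12,611.64

Assessed value = $598,000 × 0.642 = $383,916
Ashby Township: $383,916 × 0.00146 = $560.51736
Harrowgate CSD: $383,916 × 0.0195 = $7,486.362
City of Rookery: $383,916 × 0.01189 = $4,564.76124
Total = $12,611.6406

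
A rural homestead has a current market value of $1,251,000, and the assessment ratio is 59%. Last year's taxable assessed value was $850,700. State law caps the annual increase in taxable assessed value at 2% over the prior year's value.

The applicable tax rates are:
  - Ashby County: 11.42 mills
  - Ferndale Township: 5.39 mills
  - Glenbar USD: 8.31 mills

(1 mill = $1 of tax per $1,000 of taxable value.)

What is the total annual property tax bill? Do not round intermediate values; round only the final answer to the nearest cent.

$18,540.82

Uncapped assessed value = $1,251,000 × 0.59 = $738,090
Cap limit = $850,700 × 1.02 = $867,714
Taxable assessed value = min($738,090, $867,714) = $738,090 (cap does not bind)
Ashby County: $738,090 × 0.01142 = $8,428.9878
Ferndale Township: $738,090 × 0.00539 = $3,978.3051
Glenbar USD: $738,090 × 0.00831 = $6,133.5279
Total = $18,540.8208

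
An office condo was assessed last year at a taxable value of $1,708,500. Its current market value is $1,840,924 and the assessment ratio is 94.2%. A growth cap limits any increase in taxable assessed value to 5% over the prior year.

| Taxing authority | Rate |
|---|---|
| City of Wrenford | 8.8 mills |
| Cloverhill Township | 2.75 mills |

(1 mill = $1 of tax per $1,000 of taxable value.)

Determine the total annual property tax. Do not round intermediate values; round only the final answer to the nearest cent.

Uncapped assessed value = $1,840,924 × 0.942 = $1,734,150.408
Cap limit = $1,708,500 × 1.05 = $1,793,925
Taxable assessed value = min($1,734,150.408, $1,793,925) = $1,734,150.408 (cap does not bind)
City of Wrenford: $1,734,150.408 × 0.0088 = $15,260.5235904
Cloverhill Township: $1,734,150.408 × 0.00275 = $4,768.913622
Total = $20,029.4372124

$20,029.44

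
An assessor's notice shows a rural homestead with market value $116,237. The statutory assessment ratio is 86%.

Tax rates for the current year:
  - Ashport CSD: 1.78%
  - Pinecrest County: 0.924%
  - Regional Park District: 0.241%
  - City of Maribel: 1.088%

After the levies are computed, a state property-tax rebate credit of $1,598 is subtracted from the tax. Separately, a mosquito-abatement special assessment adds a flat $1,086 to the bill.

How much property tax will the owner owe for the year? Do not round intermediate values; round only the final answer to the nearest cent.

$3,519.54

Assessed value = $116,237 × 0.86 = $99,963.82
Ashport CSD: $99,963.82 × 0.0178 = $1,779.355996
Pinecrest County: $99,963.82 × 0.00924 = $923.6656968
Regional Park District: $99,963.82 × 0.00241 = $240.9128062
City of Maribel: $99,963.82 × 0.01088 = $1,087.6063616
Levies subtotal = $4,031.5408606
After credit = $4,031.5408606 − $1,598 = $2,433.5408606
Total = $2,433.5408606 + $1,086 = $3,519.5408606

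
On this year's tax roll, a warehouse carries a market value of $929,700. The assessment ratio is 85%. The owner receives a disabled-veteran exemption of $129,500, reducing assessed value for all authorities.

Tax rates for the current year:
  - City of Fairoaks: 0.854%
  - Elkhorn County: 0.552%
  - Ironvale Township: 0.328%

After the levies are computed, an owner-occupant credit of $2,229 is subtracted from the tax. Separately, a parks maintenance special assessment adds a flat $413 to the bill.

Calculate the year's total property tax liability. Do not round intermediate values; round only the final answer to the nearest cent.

Assessed value = $929,700 × 0.85 = $790,245
Taxable value = $790,245 − $129,500 = $660,745
City of Fairoaks: $660,745 × 0.00854 = $5,642.7623
Elkhorn County: $660,745 × 0.00552 = $3,647.3124
Ironvale Township: $660,745 × 0.00328 = $2,167.2436
Levies subtotal = $11,457.3183
After credit = $11,457.3183 − $2,229 = $9,228.3183
Total = $9,228.3183 + $413 = $9,641.3183

$9,641.32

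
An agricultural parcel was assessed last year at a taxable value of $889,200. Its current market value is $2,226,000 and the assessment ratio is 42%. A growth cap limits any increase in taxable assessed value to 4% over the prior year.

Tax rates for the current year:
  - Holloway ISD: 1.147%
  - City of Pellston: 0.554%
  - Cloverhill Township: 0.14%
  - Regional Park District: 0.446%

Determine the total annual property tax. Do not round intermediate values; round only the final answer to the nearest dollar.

$21,149

Uncapped assessed value = $2,226,000 × 0.42 = $934,920
Cap limit = $889,200 × 1.04 = $924,768
Taxable assessed value = min($934,920, $924,768) = $924,768 (cap binds)
Holloway ISD: $924,768 × 0.01147 = $10,607.08896
City of Pellston: $924,768 × 0.00554 = $5,123.21472
Cloverhill Township: $924,768 × 0.0014 = $1,294.6752
Regional Park District: $924,768 × 0.00446 = $4,124.46528
Total = $21,149.44416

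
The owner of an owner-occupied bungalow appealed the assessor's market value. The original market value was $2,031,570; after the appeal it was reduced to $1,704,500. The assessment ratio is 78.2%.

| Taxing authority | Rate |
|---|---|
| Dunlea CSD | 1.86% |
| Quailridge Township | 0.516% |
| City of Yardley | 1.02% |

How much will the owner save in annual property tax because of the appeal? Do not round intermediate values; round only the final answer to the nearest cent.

Old assessed value = $2,031,570 × 0.782 = $1,588,687.74
New assessed value = $1,704,500 × 0.782 = $1,332,919
Combined rate = 0.0186 + 0.00516 + 0.0102 = 0.03396
Old tax = $1,588,687.74 × 0.03396 = $53,951.8356504
New tax = $1,332,919 × 0.03396 = $45,265.92924
Reduction = $53,951.8356504 − $45,265.92924 = $8,685.9064104

$8,685.91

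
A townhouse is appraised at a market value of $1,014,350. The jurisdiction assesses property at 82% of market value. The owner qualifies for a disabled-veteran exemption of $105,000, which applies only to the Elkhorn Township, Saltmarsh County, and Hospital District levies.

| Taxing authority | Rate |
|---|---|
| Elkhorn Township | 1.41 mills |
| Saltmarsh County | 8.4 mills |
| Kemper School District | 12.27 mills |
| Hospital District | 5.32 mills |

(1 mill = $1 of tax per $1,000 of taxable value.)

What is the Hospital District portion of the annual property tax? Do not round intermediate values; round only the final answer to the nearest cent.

Assessed value = $1,014,350 × 0.82 = $831,767
Hospital District taxable value = $831,767 − $105,000 = $726,767
Hospital District levy = $726,767 × 0.00532 = $3,866.40044

$3,866.40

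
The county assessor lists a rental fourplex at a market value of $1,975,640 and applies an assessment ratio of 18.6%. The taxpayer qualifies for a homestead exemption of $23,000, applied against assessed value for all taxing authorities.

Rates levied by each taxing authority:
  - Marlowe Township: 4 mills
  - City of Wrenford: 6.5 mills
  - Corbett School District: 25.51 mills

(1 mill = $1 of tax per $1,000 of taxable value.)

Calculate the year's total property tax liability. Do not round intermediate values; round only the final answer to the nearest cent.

$12,404.33

Assessed value = $1,975,640 × 0.186 = $367,469.04
Taxable value = $367,469.04 − $23,000 = $344,469.04
Marlowe Township: $344,469.04 × 0.004 = $1,377.87616
City of Wrenford: $344,469.04 × 0.0065 = $2,239.04876
Corbett School District: $344,469.04 × 0.02551 = $8,787.4052104
Total = $1,377.87616 + $2,239.04876 + $8,787.4052104 = $12,404.3301304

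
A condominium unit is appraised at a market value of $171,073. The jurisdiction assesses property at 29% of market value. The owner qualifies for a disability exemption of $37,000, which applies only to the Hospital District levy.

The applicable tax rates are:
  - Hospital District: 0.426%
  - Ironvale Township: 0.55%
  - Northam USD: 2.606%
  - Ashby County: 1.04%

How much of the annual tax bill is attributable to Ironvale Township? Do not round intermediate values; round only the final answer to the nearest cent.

Assessed value = $171,073 × 0.29 = $49,611.17
Ironvale Township taxable value = $49,611.17 (exemption does not apply)
Ironvale Township levy = $49,611.17 × 0.0055 = $272.861435

$272.86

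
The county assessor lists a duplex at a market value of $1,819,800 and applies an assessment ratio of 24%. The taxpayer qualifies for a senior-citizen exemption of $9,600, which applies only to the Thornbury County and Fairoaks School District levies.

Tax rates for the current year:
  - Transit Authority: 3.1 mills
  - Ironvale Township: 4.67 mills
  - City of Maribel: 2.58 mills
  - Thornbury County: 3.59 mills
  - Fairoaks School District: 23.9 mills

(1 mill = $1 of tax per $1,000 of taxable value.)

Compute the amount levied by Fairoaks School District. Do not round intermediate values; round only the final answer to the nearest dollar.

$10,209

Assessed value = $1,819,800 × 0.24 = $436,752
Fairoaks School District taxable value = $436,752 − $9,600 = $427,152
Fairoaks School District levy = $427,152 × 0.0239 = $10,208.9328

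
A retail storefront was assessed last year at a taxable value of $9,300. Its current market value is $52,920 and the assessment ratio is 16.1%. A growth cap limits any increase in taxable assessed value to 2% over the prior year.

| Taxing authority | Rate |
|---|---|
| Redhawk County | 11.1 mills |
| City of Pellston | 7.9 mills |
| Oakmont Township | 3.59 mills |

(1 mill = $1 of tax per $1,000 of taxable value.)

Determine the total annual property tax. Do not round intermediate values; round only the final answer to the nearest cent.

$192.47

Uncapped assessed value = $52,920 × 0.161 = $8,520.12
Cap limit = $9,300 × 1.02 = $9,486
Taxable assessed value = min($8,520.12, $9,486) = $8,520.12 (cap does not bind)
Redhawk County: $8,520.12 × 0.0111 = $94.573332
City of Pellston: $8,520.12 × 0.0079 = $67.308948
Oakmont Township: $8,520.12 × 0.00359 = $30.5872308
Total = $192.4695108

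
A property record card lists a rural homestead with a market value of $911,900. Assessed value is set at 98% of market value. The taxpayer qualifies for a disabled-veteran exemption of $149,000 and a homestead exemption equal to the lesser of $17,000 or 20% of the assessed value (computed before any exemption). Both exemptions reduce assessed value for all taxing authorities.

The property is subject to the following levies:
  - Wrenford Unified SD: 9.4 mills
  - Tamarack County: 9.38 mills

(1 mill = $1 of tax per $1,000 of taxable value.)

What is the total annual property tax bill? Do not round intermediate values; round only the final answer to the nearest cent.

Assessed value = $911,900 × 0.98 = $893,662
Homestead exemption = min($17,000, 20% × $893,662) = min($17,000, $178,732.4) = $17,000 (dollar cap binds)
Taxable value = $893,662 − $149,000 − $17,000 = $727,662
Wrenford Unified SD: $727,662 × 0.0094 = $6,840.0228
Tamarack County: $727,662 × 0.00938 = $6,825.46956
Total = $13,665.49236

$13,665.49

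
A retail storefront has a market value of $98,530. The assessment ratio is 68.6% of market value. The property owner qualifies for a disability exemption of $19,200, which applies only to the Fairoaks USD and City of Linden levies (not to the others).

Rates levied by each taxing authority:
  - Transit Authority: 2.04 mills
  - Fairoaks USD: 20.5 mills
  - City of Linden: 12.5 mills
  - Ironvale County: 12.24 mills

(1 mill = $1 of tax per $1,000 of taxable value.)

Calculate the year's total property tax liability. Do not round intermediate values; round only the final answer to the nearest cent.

$2,562.13

Assessed value = $98,530 × 0.686 = $67,591.58
Transit Authority: $67,591.58 × 0.00204 = $137.8868232
Fairoaks USD: ($67,591.58 − $19,200) × 0.0205 = $48,391.58 × 0.0205 = $992.02739
City of Linden: ($67,591.58 − $19,200) × 0.0125 = $48,391.58 × 0.0125 = $604.89475
Ironvale County: $67,591.58 × 0.01224 = $827.3209392
Total = $2,562.1299024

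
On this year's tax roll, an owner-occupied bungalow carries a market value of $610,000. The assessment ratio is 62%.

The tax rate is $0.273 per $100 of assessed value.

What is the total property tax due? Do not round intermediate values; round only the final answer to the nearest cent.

$1,032.49

Assessed value = $610,000 × 0.62 = $378,200
Tax = $378,200 × 0.00273 = $1,032.486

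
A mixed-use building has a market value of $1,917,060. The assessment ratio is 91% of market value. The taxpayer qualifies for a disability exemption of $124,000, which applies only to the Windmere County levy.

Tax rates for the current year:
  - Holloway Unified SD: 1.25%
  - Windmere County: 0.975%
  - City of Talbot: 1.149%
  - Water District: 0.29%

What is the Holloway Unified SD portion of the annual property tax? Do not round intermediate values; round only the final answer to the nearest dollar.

$21,807

Assessed value = $1,917,060 × 0.91 = $1,744,524.6
Holloway Unified SD taxable value = $1,744,524.6 (exemption does not apply)
Holloway Unified SD levy = $1,744,524.6 × 0.0125 = $21,806.5575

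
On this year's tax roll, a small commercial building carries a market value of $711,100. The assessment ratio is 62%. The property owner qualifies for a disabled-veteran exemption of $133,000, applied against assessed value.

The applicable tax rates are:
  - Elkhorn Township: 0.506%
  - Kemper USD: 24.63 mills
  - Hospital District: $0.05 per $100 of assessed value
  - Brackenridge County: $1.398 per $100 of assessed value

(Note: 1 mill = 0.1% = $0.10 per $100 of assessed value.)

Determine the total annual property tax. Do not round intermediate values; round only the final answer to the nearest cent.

$13,599.15

Assessed value = $711,100 × 0.62 = $440,882
Taxable value = $440,882 − $133,000 = $307,882
Elkhorn Township: $307,882 × 0.00506 = $1,557.88292
Kemper USD: $307,882 × 0.02463 = $7,583.13366
Hospital District: $307,882 × 0.0005 = $153.941
Brackenridge County: $307,882 × 0.01398 = $4,304.19036
Total = $13,599.14794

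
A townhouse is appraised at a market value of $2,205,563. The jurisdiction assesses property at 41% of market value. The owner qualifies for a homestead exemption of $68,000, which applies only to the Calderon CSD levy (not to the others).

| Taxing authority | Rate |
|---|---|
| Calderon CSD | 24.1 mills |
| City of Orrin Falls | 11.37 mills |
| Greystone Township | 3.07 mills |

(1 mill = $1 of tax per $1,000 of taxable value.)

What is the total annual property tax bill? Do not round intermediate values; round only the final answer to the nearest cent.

Assessed value = $2,205,563 × 0.41 = $904,280.83
Calderon CSD: ($904,280.83 − $68,000) × 0.0241 = $836,280.83 × 0.0241 = $20,154.368003
City of Orrin Falls: $904,280.83 × 0.01137 = $10,281.6730371
Greystone Township: $904,280.83 × 0.00307 = $2,776.1421481
Total = $33,212.1831882

$33,212.18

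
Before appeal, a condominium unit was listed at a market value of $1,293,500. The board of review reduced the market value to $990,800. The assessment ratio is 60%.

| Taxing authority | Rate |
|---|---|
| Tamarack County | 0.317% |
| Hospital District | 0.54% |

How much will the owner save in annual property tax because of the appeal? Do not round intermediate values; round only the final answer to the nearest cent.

$1,556.48

Old assessed value = $1,293,500 × 0.6 = $776,100
New assessed value = $990,800 × 0.6 = $594,480
Combined rate = 0.00317 + 0.0054 = 0.00857
Old tax = $776,100 × 0.00857 = $6,651.177
New tax = $594,480 × 0.00857 = $5,094.6936
Reduction = $6,651.177 − $5,094.6936 = $1,556.4834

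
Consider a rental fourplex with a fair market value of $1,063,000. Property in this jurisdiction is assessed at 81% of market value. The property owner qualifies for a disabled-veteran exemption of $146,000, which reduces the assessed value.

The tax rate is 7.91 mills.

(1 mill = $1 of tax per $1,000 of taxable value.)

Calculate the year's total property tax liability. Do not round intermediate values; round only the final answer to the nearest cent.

$5,655.89

Assessed value = $1,063,000 × 0.81 = $861,030
Taxable value = $861,030 − $146,000 = $715,030
Tax = $715,030 × 0.00791 = $5,655.8873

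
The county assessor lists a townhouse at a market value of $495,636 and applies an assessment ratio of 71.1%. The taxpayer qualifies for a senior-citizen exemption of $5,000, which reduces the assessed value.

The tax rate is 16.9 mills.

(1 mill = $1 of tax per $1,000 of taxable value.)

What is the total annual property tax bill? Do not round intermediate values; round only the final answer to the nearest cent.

Assessed value = $495,636 × 0.711 = $352,397.196
Taxable value = $352,397.196 − $5,000 = $347,397.196
Tax = $347,397.196 × 0.0169 = $5,871.0126124

$5,871.01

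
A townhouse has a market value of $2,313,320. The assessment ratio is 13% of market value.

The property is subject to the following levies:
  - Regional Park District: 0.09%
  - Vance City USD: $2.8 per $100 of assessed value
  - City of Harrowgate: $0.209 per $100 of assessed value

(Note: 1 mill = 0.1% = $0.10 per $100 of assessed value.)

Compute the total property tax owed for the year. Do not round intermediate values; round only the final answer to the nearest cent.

Assessed value = $2,313,320 × 0.13 = $300,731.6
Regional Park District: $300,731.6 × 0.0009 = $270.65844
Vance City USD: $300,731.6 × 0.028 = $8,420.4848
City of Harrowgate: $300,731.6 × 0.00209 = $628.529044
Total = $9,319.672284

$9,319.67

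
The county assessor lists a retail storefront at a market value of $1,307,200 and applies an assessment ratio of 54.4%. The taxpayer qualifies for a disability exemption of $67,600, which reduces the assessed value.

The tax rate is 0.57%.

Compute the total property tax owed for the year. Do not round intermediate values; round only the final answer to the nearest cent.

Assessed value = $1,307,200 × 0.544 = $711,116.8
Taxable value = $711,116.8 − $67,600 = $643,516.8
Tax = $643,516.8 × 0.0057 = $3,668.04576

$3,668.05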